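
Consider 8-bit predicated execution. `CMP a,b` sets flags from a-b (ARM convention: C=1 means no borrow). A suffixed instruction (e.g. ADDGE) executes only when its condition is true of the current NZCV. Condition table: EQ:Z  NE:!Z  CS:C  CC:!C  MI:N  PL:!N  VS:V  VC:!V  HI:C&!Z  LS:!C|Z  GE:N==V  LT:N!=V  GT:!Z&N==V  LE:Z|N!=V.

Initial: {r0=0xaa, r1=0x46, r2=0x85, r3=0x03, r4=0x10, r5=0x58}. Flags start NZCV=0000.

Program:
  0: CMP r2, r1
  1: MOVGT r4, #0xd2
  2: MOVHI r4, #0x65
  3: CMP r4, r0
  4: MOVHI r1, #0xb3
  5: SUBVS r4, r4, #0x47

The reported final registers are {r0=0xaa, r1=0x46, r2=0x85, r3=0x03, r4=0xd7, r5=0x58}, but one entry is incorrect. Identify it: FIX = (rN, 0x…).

[0] flags=0011 → (cmp)
[1] flags=0011 GT?F → skip
[2] flags=0011 HI?T → r4=0x65
[3] flags=1001 → (cmp)
[4] flags=1001 HI?F → skip
[5] flags=1001 VS?T → r4=0x1e

FIX = (r4, 0x1e)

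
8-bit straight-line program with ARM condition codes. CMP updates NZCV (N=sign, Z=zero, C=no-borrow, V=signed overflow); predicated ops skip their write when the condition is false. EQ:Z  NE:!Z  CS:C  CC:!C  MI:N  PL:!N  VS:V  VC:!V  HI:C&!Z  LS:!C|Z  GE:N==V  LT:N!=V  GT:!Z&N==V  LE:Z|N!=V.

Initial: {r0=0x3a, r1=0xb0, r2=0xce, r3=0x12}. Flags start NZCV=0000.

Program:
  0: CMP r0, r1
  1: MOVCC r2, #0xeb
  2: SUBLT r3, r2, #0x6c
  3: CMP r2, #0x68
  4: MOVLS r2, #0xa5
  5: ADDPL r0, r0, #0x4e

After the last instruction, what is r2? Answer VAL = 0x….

VAL = 0xeb

0: ✓ CMP  NZCV=1001
1: ✓ MOVCC  r2←0xeb
2: · SUBLT
3: ✓ CMP  NZCV=1010
4: · MOVLS
5: · ADDPL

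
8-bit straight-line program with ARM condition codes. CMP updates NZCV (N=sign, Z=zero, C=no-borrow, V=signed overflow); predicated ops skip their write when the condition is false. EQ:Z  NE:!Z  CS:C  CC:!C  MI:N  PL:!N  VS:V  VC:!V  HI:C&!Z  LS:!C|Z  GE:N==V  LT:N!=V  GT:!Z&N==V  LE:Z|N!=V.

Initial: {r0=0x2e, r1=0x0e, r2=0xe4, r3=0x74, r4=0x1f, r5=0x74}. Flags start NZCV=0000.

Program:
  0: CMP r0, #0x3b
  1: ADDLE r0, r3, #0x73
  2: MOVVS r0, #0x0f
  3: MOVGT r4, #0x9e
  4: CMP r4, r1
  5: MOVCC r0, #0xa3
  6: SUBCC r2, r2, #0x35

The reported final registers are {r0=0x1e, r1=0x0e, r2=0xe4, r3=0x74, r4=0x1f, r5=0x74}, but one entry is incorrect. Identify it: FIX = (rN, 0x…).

FIX = (r0, 0xe7)

0: ✓ CMP  NZCV=1000
1: ✓ ADDLE  r0←0xe7
2: · MOVVS
3: · MOVGT
4: ✓ CMP  NZCV=0010
5: · MOVCC
6: · SUBCC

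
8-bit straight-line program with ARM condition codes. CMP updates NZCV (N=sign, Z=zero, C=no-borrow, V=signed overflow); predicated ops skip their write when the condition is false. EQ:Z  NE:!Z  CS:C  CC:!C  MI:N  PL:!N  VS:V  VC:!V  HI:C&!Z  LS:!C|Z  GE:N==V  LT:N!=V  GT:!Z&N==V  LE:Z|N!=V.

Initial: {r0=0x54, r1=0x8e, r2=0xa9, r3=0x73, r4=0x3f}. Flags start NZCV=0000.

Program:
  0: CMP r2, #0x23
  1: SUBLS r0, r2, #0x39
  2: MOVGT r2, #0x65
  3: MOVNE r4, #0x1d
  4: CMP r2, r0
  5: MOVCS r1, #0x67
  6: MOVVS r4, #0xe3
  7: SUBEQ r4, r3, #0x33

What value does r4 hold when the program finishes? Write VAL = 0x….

[0] flags=1010 → (cmp)
[1] flags=1010 LS?F → skip
[2] flags=1010 GT?F → skip
[3] flags=1010 NE?T → r4=0x1d
[4] flags=0011 → (cmp)
[5] flags=0011 CS?T → r1=0x67
[6] flags=0011 VS?T → r4=0xe3
[7] flags=0011 EQ?F → skip

VAL = 0xe3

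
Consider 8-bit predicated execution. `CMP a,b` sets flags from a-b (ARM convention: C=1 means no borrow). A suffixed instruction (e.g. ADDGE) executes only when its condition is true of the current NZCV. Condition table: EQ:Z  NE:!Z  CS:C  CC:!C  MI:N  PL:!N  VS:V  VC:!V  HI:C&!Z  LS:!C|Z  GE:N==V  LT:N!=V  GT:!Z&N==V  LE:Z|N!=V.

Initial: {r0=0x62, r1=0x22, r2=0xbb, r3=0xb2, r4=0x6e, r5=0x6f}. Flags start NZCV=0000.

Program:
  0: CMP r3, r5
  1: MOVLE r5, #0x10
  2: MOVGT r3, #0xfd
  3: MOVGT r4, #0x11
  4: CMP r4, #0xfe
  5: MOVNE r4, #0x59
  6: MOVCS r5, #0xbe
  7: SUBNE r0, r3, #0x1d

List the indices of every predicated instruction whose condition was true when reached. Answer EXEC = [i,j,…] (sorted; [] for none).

[0] flags=0011 → (cmp)
[1] flags=0011 LE?T → r5=0x10
[2] flags=0011 GT?F → skip
[3] flags=0011 GT?F → skip
[4] flags=0000 → (cmp)
[5] flags=0000 NE?T → r4=0x59
[6] flags=0000 CS?F → skip
[7] flags=0000 NE?T → r0=0x95

EXEC = [1,5,7]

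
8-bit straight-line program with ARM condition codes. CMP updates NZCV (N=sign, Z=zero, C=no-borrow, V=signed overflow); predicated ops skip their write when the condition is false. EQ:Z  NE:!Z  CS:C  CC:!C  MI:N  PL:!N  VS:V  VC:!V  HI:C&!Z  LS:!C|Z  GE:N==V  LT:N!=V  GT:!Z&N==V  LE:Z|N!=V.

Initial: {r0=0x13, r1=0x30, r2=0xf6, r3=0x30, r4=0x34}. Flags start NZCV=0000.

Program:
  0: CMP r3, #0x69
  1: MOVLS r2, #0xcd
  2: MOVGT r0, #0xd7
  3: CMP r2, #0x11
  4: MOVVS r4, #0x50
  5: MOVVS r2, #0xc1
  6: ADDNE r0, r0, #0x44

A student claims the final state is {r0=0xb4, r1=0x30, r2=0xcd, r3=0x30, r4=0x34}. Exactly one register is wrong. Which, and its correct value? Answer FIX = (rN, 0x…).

[0] flags=1000 → (cmp)
[1] flags=1000 LS?T → r2=0xcd
[2] flags=1000 GT?F → skip
[3] flags=1010 → (cmp)
[4] flags=1010 VS?F → skip
[5] flags=1010 VS?F → skip
[6] flags=1010 NE?T → r0=0x57

FIX = (r0, 0x57)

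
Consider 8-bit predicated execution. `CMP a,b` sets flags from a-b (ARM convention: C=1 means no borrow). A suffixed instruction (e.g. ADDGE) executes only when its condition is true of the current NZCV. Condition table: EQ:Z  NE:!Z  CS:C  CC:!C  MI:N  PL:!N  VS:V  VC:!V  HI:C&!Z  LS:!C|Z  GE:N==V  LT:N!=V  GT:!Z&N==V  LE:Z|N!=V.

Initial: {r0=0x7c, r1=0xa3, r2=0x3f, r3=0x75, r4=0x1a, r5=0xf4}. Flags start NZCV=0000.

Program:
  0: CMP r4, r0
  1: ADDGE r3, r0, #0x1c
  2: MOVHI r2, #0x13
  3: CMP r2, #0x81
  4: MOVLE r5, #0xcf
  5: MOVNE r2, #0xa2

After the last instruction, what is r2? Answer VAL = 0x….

VAL = 0xa2

0: ✓ CMP  NZCV=1000
1: · ADDGE
2: · MOVHI
3: ✓ CMP  NZCV=1001
4: · MOVLE
5: ✓ MOVNE  r2←0xa2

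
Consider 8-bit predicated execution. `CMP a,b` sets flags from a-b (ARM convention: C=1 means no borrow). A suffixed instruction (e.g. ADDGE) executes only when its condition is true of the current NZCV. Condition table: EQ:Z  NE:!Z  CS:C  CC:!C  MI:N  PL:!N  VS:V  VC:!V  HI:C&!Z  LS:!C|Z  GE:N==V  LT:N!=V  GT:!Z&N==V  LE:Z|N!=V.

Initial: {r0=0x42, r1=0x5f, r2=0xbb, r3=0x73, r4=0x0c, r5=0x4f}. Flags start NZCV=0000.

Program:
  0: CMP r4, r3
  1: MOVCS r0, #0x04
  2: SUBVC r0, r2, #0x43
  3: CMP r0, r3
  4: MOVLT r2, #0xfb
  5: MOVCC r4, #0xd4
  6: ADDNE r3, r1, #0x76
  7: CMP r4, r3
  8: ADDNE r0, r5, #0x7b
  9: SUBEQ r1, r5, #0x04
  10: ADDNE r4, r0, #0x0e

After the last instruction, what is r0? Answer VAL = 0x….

VAL = 0xca

[0] flags=1000 → (cmp)
[1] flags=1000 CS?F → skip
[2] flags=1000 VC?T → r0=0x78
[3] flags=0010 → (cmp)
[4] flags=0010 LT?F → skip
[5] flags=0010 CC?F → skip
[6] flags=0010 NE?T → r3=0xd5
[7] flags=0000 → (cmp)
[8] flags=0000 NE?T → r0=0xca
[9] flags=0000 EQ?F → skip
[10] flags=0000 NE?T → r4=0xd8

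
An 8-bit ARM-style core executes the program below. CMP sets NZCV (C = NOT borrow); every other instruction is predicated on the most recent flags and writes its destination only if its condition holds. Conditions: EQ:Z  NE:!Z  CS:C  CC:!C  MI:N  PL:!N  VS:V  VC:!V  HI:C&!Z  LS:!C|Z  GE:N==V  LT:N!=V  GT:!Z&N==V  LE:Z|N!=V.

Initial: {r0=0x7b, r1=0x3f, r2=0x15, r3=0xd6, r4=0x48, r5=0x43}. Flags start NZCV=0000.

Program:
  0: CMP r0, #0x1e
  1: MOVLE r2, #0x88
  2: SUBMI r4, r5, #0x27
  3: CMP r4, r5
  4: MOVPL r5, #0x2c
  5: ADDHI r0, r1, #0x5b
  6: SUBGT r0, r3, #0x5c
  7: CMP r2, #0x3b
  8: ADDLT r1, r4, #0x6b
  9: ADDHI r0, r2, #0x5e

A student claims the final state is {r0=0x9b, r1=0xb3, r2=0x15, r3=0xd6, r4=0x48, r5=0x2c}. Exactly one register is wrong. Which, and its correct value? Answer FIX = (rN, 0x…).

FIX = (r0, 0x7a)

[0] flags=0010 → (cmp)
[1] flags=0010 LE?F → skip
[2] flags=0010 MI?F → skip
[3] flags=0010 → (cmp)
[4] flags=0010 PL?T → r5=0x2c
[5] flags=0010 HI?T → r0=0x9a
[6] flags=0010 GT?T → r0=0x7a
[7] flags=1000 → (cmp)
[8] flags=1000 LT?T → r1=0xb3
[9] flags=1000 HI?F → skip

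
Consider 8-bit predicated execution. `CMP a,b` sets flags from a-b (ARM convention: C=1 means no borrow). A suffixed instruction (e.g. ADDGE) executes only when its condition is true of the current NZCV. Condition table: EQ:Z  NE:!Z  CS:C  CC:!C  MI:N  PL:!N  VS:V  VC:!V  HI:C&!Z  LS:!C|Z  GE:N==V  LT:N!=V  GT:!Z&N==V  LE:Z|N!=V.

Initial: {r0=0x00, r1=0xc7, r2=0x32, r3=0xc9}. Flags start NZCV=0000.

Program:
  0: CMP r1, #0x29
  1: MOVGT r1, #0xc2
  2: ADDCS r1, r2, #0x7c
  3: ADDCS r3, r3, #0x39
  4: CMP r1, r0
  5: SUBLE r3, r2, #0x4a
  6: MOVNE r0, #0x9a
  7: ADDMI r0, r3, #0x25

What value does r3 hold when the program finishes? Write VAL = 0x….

VAL = 0xe8

[0] flags=1010 → (cmp)
[1] flags=1010 GT?F → skip
[2] flags=1010 CS?T → r1=0xae
[3] flags=1010 CS?T → r3=0x02
[4] flags=1010 → (cmp)
[5] flags=1010 LE?T → r3=0xe8
[6] flags=1010 NE?T → r0=0x9a
[7] flags=1010 MI?T → r0=0x0d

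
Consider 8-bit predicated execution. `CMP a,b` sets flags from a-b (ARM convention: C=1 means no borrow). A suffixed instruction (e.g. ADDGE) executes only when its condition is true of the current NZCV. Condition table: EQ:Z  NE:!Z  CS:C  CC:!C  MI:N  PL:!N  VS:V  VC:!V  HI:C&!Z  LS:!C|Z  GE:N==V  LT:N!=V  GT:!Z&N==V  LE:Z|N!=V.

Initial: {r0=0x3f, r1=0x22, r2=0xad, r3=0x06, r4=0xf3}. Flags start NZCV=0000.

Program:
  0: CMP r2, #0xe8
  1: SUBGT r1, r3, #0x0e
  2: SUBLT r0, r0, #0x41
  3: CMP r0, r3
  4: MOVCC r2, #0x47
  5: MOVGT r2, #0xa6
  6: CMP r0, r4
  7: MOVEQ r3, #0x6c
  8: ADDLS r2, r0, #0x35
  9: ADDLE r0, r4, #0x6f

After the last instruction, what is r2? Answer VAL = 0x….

0: ✓ CMP  NZCV=1000
1: · SUBGT
2: ✓ SUBLT  r0←0xfe
3: ✓ CMP  NZCV=1010
4: · MOVCC
5: · MOVGT
6: ✓ CMP  NZCV=0010
7: · MOVEQ
8: · ADDLS
9: · ADDLE

VAL = 0xad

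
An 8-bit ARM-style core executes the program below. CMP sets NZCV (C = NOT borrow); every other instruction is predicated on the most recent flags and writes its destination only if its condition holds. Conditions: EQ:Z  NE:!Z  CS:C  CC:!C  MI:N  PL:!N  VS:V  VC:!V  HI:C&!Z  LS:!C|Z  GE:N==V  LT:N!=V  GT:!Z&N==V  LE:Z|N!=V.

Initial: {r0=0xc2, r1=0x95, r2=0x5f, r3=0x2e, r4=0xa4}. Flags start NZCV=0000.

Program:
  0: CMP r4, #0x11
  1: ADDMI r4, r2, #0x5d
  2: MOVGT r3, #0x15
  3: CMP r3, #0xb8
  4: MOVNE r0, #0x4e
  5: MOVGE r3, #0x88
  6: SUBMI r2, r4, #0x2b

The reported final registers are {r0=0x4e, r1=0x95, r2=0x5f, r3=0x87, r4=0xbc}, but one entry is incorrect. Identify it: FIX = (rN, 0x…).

FIX = (r3, 0x88)

[0] flags=1010 → (cmp)
[1] flags=1010 MI?T → r4=0xbc
[2] flags=1010 GT?F → skip
[3] flags=0000 → (cmp)
[4] flags=0000 NE?T → r0=0x4e
[5] flags=0000 GE?T → r3=0x88
[6] flags=0000 MI?F → skip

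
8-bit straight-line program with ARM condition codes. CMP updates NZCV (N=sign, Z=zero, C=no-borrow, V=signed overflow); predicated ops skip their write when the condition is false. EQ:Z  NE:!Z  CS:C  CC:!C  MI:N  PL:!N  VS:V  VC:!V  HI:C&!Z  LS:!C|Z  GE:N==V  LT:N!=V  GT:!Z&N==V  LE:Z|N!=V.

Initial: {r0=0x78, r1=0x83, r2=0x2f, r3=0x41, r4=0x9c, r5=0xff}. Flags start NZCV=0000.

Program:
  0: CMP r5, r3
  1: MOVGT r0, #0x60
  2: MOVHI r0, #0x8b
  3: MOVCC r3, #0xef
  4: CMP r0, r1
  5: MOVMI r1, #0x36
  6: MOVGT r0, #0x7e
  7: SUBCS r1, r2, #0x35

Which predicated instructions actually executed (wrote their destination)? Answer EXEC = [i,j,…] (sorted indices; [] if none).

0: ✓ CMP  NZCV=1010
1: · MOVGT
2: ✓ MOVHI  r0←0x8b
3: · MOVCC
4: ✓ CMP  NZCV=0010
5: · MOVMI
6: ✓ MOVGT  r0←0x7e
7: ✓ SUBCS  r1←0xfa

EXEC = [2,6,7]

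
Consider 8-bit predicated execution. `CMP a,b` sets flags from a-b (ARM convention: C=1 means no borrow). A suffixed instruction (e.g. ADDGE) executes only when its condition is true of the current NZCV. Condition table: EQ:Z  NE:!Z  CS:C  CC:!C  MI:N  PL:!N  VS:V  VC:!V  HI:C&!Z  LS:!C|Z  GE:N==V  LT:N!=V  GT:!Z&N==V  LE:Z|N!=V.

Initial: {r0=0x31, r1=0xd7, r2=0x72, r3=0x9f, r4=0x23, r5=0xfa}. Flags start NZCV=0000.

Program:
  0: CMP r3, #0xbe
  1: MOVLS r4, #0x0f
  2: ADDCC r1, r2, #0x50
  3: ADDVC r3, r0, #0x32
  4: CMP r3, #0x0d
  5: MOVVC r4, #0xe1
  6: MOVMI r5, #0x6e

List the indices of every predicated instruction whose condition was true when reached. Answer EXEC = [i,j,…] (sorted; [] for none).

EXEC = [1,2,3,5]

[0] flags=1000 → (cmp)
[1] flags=1000 LS?T → r4=0x0f
[2] flags=1000 CC?T → r1=0xc2
[3] flags=1000 VC?T → r3=0x63
[4] flags=0010 → (cmp)
[5] flags=0010 VC?T → r4=0xe1
[6] flags=0010 MI?F → skip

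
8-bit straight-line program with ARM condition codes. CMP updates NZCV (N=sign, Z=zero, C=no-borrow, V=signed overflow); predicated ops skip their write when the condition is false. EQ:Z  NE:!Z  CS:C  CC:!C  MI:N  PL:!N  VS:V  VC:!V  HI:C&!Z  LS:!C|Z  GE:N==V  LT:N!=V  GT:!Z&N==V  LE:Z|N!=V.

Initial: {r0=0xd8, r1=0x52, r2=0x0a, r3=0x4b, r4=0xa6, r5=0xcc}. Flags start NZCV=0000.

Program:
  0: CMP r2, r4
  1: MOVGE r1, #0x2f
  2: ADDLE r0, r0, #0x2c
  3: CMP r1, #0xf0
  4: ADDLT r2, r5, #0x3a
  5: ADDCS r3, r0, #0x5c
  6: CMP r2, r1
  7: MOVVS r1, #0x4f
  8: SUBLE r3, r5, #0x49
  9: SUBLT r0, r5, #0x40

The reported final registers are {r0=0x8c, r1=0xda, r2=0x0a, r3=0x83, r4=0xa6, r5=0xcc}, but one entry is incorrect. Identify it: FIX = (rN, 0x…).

FIX = (r1, 0x2f)

[0] flags=0000 → (cmp)
[1] flags=0000 GE?T → r1=0x2f
[2] flags=0000 LE?F → skip
[3] flags=0000 → (cmp)
[4] flags=0000 LT?F → skip
[5] flags=0000 CS?F → skip
[6] flags=1000 → (cmp)
[7] flags=1000 VS?F → skip
[8] flags=1000 LE?T → r3=0x83
[9] flags=1000 LT?T → r0=0x8c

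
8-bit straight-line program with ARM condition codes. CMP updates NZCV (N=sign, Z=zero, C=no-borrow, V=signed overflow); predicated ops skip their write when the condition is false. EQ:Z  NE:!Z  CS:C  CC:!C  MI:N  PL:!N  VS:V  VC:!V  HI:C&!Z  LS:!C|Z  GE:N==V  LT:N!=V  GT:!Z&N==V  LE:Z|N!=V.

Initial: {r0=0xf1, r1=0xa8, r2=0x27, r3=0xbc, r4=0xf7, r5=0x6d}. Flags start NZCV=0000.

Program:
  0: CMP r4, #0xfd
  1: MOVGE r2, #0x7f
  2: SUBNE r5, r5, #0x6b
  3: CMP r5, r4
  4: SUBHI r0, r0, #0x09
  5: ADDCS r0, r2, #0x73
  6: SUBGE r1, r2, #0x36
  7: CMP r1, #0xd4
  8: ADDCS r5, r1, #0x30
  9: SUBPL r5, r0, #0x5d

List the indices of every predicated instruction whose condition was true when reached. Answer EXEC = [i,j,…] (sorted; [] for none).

0: ✓ CMP  NZCV=1000
1: · MOVGE
2: ✓ SUBNE  r5←0x02
3: ✓ CMP  NZCV=0000
4: · SUBHI
5: · ADDCS
6: ✓ SUBGE  r1←0xf1
7: ✓ CMP  NZCV=0010
8: ✓ ADDCS  r5←0x21
9: ✓ SUBPL  r5←0x94

EXEC = [2,6,8,9]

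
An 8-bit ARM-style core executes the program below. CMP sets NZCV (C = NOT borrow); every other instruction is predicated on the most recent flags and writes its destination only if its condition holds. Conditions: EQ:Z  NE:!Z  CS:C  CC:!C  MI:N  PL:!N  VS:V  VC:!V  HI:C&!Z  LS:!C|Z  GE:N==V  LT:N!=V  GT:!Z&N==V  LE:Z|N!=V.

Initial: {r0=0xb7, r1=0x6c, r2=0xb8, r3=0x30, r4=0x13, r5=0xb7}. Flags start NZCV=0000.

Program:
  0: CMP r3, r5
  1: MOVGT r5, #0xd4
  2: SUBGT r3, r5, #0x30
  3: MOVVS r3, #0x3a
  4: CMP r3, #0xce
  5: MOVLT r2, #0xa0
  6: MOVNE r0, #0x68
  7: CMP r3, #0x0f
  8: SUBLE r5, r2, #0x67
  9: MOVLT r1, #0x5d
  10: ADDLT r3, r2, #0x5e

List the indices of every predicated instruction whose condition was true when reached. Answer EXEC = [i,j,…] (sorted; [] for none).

EXEC = [1,2,5,6,8,9,10]

[0] flags=0000 → (cmp)
[1] flags=0000 GT?T → r5=0xd4
[2] flags=0000 GT?T → r3=0xa4
[3] flags=0000 VS?F → skip
[4] flags=1000 → (cmp)
[5] flags=1000 LT?T → r2=0xa0
[6] flags=1000 NE?T → r0=0x68
[7] flags=1010 → (cmp)
[8] flags=1010 LE?T → r5=0x39
[9] flags=1010 LT?T → r1=0x5d
[10] flags=1010 LT?T → r3=0xfe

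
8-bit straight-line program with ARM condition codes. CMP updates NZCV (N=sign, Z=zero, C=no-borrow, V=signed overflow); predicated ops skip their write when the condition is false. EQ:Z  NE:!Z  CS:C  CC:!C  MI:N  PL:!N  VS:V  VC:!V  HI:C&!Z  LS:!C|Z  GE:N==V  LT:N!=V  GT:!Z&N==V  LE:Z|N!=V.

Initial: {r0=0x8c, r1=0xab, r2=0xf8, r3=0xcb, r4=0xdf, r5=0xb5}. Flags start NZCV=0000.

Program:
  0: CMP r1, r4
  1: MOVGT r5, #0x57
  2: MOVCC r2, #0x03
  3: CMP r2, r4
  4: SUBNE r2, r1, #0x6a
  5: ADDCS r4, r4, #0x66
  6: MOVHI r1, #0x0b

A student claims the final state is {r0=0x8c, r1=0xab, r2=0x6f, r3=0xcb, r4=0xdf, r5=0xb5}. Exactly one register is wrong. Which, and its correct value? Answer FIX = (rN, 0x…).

FIX = (r2, 0x41)

0: ✓ CMP  NZCV=1000
1: · MOVGT
2: ✓ MOVCC  r2←0x03
3: ✓ CMP  NZCV=0000
4: ✓ SUBNE  r2←0x41
5: · ADDCS
6: · MOVHI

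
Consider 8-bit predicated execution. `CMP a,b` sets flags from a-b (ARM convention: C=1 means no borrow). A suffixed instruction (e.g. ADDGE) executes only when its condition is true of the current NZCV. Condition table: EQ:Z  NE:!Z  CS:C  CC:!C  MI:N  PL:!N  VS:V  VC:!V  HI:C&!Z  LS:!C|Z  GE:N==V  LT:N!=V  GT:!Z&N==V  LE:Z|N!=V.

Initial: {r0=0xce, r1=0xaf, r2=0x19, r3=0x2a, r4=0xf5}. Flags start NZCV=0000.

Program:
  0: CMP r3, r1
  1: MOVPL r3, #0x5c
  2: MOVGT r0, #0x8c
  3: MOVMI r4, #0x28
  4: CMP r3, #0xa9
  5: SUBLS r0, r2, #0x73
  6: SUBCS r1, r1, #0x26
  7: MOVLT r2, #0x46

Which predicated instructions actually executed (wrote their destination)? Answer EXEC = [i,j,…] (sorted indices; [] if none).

[0] flags=0000 → (cmp)
[1] flags=0000 PL?T → r3=0x5c
[2] flags=0000 GT?T → r0=0x8c
[3] flags=0000 MI?F → skip
[4] flags=1001 → (cmp)
[5] flags=1001 LS?T → r0=0xa6
[6] flags=1001 CS?F → skip
[7] flags=1001 LT?F → skip

EXEC = [1,2,5]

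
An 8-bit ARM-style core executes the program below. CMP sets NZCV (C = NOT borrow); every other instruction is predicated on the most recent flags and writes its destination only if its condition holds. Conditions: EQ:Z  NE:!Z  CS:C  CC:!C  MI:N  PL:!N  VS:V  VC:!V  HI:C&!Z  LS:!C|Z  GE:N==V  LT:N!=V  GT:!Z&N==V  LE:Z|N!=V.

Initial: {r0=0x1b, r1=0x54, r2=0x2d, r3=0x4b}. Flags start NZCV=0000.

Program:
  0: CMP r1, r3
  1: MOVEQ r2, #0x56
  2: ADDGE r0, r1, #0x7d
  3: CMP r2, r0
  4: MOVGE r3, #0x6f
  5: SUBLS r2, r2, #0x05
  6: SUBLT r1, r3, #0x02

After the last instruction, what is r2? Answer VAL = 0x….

[0] flags=0010 → (cmp)
[1] flags=0010 EQ?F → skip
[2] flags=0010 GE?T → r0=0xd1
[3] flags=0000 → (cmp)
[4] flags=0000 GE?T → r3=0x6f
[5] flags=0000 LS?T → r2=0x28
[6] flags=0000 LT?F → skip

VAL = 0x28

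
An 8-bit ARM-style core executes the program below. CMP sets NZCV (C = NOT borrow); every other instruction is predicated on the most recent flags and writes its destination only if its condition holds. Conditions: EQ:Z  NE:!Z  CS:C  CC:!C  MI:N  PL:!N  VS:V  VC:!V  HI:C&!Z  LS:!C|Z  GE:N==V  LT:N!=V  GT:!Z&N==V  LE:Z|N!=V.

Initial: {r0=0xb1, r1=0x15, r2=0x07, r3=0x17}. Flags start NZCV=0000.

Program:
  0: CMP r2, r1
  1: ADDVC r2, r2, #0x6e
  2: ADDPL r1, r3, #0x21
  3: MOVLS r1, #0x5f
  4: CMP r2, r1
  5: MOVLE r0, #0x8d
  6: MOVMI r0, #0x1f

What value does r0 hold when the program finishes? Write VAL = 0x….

VAL = 0xb1

[0] flags=1000 → (cmp)
[1] flags=1000 VC?T → r2=0x75
[2] flags=1000 PL?F → skip
[3] flags=1000 LS?T → r1=0x5f
[4] flags=0010 → (cmp)
[5] flags=0010 LE?F → skip
[6] flags=0010 MI?F → skip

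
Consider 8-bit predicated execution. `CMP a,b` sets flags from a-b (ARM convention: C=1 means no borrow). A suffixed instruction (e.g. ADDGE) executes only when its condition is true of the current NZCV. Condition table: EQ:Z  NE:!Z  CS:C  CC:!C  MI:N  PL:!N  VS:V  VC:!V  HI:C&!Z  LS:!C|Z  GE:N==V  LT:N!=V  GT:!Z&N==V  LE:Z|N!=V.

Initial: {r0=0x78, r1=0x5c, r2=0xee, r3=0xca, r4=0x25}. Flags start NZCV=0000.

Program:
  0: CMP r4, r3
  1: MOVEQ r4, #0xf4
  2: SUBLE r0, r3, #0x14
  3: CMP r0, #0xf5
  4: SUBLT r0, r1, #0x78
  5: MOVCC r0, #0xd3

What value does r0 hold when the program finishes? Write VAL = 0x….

VAL = 0xd3

0: ✓ CMP  NZCV=0000
1: · MOVEQ
2: · SUBLE
3: ✓ CMP  NZCV=1001
4: · SUBLT
5: ✓ MOVCC  r0←0xd3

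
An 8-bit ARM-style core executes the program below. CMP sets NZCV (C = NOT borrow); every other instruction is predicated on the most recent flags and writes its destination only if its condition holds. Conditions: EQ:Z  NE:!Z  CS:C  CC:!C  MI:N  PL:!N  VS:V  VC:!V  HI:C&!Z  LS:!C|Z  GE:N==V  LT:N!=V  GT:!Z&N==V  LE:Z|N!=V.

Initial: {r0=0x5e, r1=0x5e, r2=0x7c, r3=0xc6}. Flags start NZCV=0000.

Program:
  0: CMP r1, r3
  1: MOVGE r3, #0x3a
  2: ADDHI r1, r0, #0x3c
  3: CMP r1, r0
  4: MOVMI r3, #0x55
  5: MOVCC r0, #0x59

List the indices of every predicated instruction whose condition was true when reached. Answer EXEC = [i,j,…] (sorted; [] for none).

EXEC = [1]

0: ✓ CMP  NZCV=1001
1: ✓ MOVGE  r3←0x3a
2: · ADDHI
3: ✓ CMP  NZCV=0110
4: · MOVMI
5: · MOVCC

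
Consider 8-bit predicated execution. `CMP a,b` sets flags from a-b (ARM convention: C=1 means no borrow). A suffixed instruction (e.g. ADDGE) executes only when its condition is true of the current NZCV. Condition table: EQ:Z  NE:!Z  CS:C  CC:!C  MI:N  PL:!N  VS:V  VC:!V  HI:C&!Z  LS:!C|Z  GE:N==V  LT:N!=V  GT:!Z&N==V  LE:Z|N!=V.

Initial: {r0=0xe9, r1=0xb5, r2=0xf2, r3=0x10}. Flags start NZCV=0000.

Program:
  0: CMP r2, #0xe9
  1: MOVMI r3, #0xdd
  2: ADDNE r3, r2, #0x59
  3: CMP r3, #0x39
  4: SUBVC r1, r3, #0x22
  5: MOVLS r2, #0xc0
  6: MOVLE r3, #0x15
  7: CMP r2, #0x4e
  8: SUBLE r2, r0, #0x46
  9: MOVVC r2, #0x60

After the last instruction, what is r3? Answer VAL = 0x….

VAL = 0x4b

0: ✓ CMP  NZCV=0010
1: · MOVMI
2: ✓ ADDNE  r3←0x4b
3: ✓ CMP  NZCV=0010
4: ✓ SUBVC  r1←0x29
5: · MOVLS
6: · MOVLE
7: ✓ CMP  NZCV=1010
8: ✓ SUBLE  r2←0xa3
9: ✓ MOVVC  r2←0x60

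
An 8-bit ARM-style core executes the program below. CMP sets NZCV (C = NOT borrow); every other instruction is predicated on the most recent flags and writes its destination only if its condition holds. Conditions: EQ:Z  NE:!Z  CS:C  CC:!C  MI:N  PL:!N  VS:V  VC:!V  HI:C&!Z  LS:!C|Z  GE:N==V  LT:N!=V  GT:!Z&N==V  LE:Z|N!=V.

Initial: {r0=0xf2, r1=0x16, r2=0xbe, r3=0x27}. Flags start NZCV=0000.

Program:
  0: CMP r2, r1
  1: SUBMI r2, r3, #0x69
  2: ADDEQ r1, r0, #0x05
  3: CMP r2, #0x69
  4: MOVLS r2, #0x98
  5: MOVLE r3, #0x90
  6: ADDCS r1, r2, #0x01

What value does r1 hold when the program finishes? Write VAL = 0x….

[0] flags=1010 → (cmp)
[1] flags=1010 MI?T → r2=0xbe
[2] flags=1010 EQ?F → skip
[3] flags=0011 → (cmp)
[4] flags=0011 LS?F → skip
[5] flags=0011 LE?T → r3=0x90
[6] flags=0011 CS?T → r1=0xbf

VAL = 0xbf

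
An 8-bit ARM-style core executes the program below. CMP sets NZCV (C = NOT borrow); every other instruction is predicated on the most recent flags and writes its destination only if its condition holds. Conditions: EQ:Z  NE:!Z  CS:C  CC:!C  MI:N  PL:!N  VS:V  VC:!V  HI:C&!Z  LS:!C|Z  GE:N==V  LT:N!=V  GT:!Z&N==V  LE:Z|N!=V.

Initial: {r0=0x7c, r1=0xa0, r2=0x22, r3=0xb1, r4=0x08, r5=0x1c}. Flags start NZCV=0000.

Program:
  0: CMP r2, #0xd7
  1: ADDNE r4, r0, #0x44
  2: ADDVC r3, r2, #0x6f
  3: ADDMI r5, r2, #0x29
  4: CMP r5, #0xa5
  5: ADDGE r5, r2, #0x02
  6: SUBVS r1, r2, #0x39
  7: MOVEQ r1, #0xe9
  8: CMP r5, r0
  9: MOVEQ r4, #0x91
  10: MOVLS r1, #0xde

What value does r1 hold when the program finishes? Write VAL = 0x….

VAL = 0xde

0: ✓ CMP  NZCV=0000
1: ✓ ADDNE  r4←0xc0
2: ✓ ADDVC  r3←0x91
3: · ADDMI
4: ✓ CMP  NZCV=0000
5: ✓ ADDGE  r5←0x24
6: · SUBVS
7: · MOVEQ
8: ✓ CMP  NZCV=1000
9: · MOVEQ
10: ✓ MOVLS  r1←0xde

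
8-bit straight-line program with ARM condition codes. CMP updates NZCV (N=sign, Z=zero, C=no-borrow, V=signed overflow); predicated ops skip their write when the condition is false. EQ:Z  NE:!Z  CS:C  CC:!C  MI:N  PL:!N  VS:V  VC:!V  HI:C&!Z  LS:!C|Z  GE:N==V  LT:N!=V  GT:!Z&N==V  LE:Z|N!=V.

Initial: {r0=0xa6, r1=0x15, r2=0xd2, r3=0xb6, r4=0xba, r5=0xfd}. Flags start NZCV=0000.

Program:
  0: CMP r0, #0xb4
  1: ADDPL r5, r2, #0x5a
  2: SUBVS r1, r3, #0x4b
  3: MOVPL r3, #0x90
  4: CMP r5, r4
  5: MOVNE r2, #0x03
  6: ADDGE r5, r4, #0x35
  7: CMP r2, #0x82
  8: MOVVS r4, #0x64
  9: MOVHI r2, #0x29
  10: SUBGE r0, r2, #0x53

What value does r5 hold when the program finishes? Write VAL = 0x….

VAL = 0xef

[0] flags=1000 → (cmp)
[1] flags=1000 PL?F → skip
[2] flags=1000 VS?F → skip
[3] flags=1000 PL?F → skip
[4] flags=0010 → (cmp)
[5] flags=0010 NE?T → r2=0x03
[6] flags=0010 GE?T → r5=0xef
[7] flags=1001 → (cmp)
[8] flags=1001 VS?T → r4=0x64
[9] flags=1001 HI?F → skip
[10] flags=1001 GE?T → r0=0xb0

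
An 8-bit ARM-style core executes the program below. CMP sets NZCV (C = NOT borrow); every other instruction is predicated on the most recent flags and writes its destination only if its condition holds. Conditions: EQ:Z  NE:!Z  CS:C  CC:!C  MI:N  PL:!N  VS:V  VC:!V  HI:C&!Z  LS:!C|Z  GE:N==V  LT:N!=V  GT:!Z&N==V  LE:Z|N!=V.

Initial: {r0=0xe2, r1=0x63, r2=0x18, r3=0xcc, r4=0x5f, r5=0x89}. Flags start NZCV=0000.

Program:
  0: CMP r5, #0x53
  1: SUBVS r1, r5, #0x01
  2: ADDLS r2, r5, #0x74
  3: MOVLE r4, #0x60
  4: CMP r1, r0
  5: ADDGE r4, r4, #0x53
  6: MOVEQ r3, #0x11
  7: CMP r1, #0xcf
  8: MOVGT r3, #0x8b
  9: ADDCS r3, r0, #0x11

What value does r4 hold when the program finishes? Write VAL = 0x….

VAL = 0x60

[0] flags=0011 → (cmp)
[1] flags=0011 VS?T → r1=0x88
[2] flags=0011 LS?F → skip
[3] flags=0011 LE?T → r4=0x60
[4] flags=1000 → (cmp)
[5] flags=1000 GE?F → skip
[6] flags=1000 EQ?F → skip
[7] flags=1000 → (cmp)
[8] flags=1000 GT?F → skip
[9] flags=1000 CS?F → skip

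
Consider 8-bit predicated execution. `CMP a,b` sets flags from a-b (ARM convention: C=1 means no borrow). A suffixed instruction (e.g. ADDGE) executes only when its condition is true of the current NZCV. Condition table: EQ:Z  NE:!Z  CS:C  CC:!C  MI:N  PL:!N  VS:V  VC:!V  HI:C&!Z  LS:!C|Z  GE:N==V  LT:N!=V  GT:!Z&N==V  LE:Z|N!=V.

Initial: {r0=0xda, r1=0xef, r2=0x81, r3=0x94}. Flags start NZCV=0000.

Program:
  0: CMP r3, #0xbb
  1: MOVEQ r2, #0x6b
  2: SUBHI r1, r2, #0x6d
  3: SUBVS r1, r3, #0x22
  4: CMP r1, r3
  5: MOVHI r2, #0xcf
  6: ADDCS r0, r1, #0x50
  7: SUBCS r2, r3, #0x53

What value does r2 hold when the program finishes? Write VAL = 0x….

0: ✓ CMP  NZCV=1000
1: · MOVEQ
2: · SUBHI
3: · SUBVS
4: ✓ CMP  NZCV=0010
5: ✓ MOVHI  r2←0xcf
6: ✓ ADDCS  r0←0x3f
7: ✓ SUBCS  r2←0x41

VAL = 0x41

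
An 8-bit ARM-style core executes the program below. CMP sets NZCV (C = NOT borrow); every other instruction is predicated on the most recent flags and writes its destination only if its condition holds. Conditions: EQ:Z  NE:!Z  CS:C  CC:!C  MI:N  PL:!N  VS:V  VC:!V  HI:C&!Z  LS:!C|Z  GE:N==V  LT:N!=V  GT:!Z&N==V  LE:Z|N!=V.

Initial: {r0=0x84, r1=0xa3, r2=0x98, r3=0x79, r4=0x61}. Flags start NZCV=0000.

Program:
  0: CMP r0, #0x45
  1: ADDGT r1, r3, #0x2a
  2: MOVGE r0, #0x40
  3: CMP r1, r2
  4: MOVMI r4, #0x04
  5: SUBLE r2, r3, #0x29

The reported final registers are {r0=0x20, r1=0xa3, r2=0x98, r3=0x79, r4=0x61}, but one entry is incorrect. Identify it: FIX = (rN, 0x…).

FIX = (r0, 0x84)

[0] flags=0011 → (cmp)
[1] flags=0011 GT?F → skip
[2] flags=0011 GE?F → skip
[3] flags=0010 → (cmp)
[4] flags=0010 MI?F → skip
[5] flags=0010 LE?F → skip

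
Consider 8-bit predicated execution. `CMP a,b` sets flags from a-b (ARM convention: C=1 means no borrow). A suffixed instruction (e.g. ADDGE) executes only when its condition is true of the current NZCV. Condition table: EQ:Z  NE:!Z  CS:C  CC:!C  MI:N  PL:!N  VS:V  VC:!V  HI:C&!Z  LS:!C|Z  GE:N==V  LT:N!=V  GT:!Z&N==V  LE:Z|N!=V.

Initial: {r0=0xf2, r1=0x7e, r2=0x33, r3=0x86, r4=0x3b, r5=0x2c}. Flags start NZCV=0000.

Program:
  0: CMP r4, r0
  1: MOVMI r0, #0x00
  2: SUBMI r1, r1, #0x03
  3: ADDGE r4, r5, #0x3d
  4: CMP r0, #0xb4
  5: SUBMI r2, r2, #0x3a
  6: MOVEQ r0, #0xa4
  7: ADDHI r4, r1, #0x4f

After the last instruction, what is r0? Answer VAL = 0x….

0: ✓ CMP  NZCV=0000
1: · MOVMI
2: · SUBMI
3: ✓ ADDGE  r4←0x69
4: ✓ CMP  NZCV=0010
5: · SUBMI
6: · MOVEQ
7: ✓ ADDHI  r4←0xcd

VAL = 0xf2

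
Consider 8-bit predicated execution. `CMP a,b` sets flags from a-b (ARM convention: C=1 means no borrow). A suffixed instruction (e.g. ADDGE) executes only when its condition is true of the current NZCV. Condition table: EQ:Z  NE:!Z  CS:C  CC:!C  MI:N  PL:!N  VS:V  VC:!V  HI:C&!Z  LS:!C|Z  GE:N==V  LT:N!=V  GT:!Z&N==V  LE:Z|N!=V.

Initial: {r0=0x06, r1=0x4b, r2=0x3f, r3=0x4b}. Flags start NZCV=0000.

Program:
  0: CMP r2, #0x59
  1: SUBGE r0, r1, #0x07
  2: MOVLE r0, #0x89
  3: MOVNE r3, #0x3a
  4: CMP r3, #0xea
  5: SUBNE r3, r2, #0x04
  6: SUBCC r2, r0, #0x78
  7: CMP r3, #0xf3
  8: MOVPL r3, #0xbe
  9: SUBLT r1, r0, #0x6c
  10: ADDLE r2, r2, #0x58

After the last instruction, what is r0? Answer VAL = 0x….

VAL = 0x89

0: ✓ CMP  NZCV=1000
1: · SUBGE
2: ✓ MOVLE  r0←0x89
3: ✓ MOVNE  r3←0x3a
4: ✓ CMP  NZCV=0000
5: ✓ SUBNE  r3←0x3b
6: ✓ SUBCC  r2←0x11
7: ✓ CMP  NZCV=0000
8: ✓ MOVPL  r3←0xbe
9: · SUBLT
10: · ADDLE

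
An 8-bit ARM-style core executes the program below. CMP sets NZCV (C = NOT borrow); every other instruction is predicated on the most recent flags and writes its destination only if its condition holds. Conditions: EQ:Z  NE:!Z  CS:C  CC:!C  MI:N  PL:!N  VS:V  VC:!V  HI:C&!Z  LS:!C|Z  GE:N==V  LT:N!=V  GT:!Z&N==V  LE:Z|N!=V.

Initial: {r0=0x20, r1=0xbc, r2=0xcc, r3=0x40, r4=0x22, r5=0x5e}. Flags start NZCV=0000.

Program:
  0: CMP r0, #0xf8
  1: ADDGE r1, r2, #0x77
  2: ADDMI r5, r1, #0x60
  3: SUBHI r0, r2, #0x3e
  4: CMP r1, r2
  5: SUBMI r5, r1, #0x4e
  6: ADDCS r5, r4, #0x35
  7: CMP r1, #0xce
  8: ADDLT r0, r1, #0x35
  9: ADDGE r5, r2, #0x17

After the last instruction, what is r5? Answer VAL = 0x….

0: ✓ CMP  NZCV=0000
1: ✓ ADDGE  r1←0x43
2: · ADDMI
3: · SUBHI
4: ✓ CMP  NZCV=0000
5: · SUBMI
6: · ADDCS
7: ✓ CMP  NZCV=0000
8: · ADDLT
9: ✓ ADDGE  r5←0xe3

VAL = 0xe3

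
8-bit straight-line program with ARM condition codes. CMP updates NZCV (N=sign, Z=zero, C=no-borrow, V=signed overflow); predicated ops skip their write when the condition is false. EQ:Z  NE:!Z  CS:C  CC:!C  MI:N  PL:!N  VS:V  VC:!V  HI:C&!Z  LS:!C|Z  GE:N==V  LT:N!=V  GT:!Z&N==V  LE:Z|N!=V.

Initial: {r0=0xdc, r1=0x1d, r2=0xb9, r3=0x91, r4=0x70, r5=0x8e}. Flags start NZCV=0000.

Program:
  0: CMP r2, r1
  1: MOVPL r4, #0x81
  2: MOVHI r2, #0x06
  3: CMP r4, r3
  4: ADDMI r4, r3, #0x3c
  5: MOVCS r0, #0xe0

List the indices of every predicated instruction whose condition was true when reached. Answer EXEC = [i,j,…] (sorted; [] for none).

EXEC = [2,4]

[0] flags=1010 → (cmp)
[1] flags=1010 PL?F → skip
[2] flags=1010 HI?T → r2=0x06
[3] flags=1001 → (cmp)
[4] flags=1001 MI?T → r4=0xcd
[5] flags=1001 CS?F → skip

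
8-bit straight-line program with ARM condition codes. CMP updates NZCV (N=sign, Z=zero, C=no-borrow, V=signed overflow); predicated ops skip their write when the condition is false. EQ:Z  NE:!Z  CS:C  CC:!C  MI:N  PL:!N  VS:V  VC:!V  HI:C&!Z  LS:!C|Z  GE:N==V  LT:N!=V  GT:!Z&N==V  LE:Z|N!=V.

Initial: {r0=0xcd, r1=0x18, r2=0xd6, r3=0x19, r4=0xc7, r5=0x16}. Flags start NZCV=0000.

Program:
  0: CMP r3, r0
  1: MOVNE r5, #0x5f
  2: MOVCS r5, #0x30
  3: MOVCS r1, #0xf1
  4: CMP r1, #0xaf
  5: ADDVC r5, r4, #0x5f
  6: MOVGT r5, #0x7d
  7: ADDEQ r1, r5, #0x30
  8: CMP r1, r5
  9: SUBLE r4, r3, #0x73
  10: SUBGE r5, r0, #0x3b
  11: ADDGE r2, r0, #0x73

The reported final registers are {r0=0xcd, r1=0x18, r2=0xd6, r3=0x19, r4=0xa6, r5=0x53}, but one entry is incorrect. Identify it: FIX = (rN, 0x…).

FIX = (r5, 0x7d)

0: ✓ CMP  NZCV=0000
1: ✓ MOVNE  r5←0x5f
2: · MOVCS
3: · MOVCS
4: ✓ CMP  NZCV=0000
5: ✓ ADDVC  r5←0x26
6: ✓ MOVGT  r5←0x7d
7: · ADDEQ
8: ✓ CMP  NZCV=1000
9: ✓ SUBLE  r4←0xa6
10: · SUBGE
11: · ADDGE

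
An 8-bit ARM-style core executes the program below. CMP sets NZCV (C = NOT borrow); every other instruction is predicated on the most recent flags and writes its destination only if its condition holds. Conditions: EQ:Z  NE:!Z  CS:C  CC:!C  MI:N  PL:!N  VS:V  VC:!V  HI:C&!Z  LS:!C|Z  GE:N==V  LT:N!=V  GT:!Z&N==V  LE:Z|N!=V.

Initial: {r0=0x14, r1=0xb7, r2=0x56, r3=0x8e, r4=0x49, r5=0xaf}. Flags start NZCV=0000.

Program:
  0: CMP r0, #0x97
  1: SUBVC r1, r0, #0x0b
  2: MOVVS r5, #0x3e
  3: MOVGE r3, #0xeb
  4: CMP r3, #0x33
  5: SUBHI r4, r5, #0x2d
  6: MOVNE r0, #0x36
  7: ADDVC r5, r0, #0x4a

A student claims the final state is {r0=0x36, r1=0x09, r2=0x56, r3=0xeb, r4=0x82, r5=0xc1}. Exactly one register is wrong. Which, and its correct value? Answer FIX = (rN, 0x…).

0: ✓ CMP  NZCV=0000
1: ✓ SUBVC  r1←0x09
2: · MOVVS
3: ✓ MOVGE  r3←0xeb
4: ✓ CMP  NZCV=1010
5: ✓ SUBHI  r4←0x82
6: ✓ MOVNE  r0←0x36
7: ✓ ADDVC  r5←0x80

FIX = (r5, 0x80)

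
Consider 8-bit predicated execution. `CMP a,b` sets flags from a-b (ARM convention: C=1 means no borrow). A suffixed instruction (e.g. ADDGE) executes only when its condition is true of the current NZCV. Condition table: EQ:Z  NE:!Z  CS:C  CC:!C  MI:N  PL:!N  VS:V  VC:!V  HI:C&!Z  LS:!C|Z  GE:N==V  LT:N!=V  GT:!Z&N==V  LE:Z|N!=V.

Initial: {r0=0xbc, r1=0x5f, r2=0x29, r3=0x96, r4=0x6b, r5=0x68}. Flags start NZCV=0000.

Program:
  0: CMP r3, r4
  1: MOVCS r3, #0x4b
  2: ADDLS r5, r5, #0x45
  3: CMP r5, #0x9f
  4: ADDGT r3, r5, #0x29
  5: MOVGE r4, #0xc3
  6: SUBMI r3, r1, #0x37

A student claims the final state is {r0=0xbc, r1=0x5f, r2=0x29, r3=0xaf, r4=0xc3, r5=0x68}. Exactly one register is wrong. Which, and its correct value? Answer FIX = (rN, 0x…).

[0] flags=0011 → (cmp)
[1] flags=0011 CS?T → r3=0x4b
[2] flags=0011 LS?F → skip
[3] flags=1001 → (cmp)
[4] flags=1001 GT?T → r3=0x91
[5] flags=1001 GE?T → r4=0xc3
[6] flags=1001 MI?T → r3=0x28

FIX = (r3, 0x28)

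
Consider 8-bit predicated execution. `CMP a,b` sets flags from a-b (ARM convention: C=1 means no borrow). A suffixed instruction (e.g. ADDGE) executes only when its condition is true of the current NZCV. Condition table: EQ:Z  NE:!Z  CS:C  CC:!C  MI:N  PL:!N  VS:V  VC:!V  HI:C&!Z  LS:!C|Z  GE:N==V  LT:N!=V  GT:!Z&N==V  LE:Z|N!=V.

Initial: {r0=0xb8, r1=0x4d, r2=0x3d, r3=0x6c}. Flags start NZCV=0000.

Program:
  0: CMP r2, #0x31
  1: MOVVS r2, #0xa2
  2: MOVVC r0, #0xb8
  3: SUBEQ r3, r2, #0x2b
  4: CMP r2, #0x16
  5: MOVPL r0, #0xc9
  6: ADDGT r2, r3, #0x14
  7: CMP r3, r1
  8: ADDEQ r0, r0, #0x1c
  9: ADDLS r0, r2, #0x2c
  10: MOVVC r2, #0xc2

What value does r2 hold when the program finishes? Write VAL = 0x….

0: ✓ CMP  NZCV=0010
1: · MOVVS
2: ✓ MOVVC  r0←0xb8
3: · SUBEQ
4: ✓ CMP  NZCV=0010
5: ✓ MOVPL  r0←0xc9
6: ✓ ADDGT  r2←0x80
7: ✓ CMP  NZCV=0010
8: · ADDEQ
9: · ADDLS
10: ✓ MOVVC  r2←0xc2

VAL = 0xc2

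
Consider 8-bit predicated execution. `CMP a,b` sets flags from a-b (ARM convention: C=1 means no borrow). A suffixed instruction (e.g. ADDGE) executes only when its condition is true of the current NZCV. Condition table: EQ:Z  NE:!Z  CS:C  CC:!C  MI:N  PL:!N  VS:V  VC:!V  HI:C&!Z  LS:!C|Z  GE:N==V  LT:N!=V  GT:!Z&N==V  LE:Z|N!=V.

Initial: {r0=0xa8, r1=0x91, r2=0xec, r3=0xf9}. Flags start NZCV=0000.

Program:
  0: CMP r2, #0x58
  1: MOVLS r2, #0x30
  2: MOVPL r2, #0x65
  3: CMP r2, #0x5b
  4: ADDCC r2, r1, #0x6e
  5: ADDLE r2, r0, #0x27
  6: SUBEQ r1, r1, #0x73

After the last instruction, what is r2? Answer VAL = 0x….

VAL = 0xcf

0: ✓ CMP  NZCV=1010
1: · MOVLS
2: · MOVPL
3: ✓ CMP  NZCV=1010
4: · ADDCC
5: ✓ ADDLE  r2←0xcf
6: · SUBEQ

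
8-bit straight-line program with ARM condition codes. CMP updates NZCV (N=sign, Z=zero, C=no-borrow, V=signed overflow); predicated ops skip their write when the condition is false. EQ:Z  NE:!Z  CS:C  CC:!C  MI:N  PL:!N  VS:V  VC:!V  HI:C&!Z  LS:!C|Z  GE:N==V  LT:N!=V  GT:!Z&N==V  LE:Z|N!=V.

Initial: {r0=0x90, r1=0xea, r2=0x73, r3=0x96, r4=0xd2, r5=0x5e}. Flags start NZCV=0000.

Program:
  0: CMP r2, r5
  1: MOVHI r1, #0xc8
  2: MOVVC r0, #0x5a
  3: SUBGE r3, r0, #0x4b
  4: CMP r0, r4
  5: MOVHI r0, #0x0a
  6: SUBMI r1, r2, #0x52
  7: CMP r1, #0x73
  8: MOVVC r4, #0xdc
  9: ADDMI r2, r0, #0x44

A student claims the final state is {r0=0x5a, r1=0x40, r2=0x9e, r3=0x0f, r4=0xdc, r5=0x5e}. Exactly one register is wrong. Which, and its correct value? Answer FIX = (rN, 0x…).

[0] flags=0010 → (cmp)
[1] flags=0010 HI?T → r1=0xc8
[2] flags=0010 VC?T → r0=0x5a
[3] flags=0010 GE?T → r3=0x0f
[4] flags=1001 → (cmp)
[5] flags=1001 HI?F → skip
[6] flags=1001 MI?T → r1=0x21
[7] flags=1000 → (cmp)
[8] flags=1000 VC?T → r4=0xdc
[9] flags=1000 MI?T → r2=0x9e

FIX = (r1, 0x21)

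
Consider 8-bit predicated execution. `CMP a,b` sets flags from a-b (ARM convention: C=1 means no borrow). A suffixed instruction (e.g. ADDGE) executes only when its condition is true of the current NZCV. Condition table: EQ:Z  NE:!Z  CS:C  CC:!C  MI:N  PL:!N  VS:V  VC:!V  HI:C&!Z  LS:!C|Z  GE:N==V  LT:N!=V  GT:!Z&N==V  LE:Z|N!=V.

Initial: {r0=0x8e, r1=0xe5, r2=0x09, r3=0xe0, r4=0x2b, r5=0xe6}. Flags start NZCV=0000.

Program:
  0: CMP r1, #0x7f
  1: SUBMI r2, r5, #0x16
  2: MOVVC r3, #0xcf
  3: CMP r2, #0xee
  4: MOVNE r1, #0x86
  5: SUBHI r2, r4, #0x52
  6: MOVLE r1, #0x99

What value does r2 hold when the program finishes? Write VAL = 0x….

0: ✓ CMP  NZCV=0011
1: · SUBMI
2: · MOVVC
3: ✓ CMP  NZCV=0000
4: ✓ MOVNE  r1←0x86
5: · SUBHI
6: · MOVLE

VAL = 0x09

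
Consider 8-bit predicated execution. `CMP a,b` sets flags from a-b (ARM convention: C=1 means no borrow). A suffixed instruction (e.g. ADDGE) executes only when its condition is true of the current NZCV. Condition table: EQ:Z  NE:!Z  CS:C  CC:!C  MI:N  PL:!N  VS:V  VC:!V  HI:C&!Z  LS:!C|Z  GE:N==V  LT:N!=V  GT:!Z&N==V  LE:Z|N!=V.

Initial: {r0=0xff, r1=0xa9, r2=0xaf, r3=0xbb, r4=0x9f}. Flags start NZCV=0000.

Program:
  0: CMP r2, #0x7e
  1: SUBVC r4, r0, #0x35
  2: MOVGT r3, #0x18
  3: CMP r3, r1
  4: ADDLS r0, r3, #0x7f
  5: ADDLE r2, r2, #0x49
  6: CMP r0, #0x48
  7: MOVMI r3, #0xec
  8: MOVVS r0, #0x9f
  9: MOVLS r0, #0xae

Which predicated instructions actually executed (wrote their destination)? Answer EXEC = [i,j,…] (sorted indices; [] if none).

0: ✓ CMP  NZCV=0011
1: · SUBVC
2: · MOVGT
3: ✓ CMP  NZCV=0010
4: · ADDLS
5: · ADDLE
6: ✓ CMP  NZCV=1010
7: ✓ MOVMI  r3←0xec
8: · MOVVS
9: · MOVLS

EXEC = [7]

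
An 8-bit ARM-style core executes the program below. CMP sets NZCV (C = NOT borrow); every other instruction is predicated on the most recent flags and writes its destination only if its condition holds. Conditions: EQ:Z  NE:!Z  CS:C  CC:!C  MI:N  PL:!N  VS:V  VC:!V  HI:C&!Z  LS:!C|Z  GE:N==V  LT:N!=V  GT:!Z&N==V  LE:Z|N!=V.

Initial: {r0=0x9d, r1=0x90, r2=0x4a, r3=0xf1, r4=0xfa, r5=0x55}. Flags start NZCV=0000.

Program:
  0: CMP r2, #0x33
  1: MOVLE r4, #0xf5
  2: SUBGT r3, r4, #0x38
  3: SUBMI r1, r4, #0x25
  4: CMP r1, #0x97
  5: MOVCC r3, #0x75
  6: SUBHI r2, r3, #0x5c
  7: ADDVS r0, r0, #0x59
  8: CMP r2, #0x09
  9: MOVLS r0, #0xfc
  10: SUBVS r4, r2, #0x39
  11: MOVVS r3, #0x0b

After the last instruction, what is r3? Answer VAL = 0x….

VAL = 0x75

[0] flags=0010 → (cmp)
[1] flags=0010 LE?F → skip
[2] flags=0010 GT?T → r3=0xc2
[3] flags=0010 MI?F → skip
[4] flags=1000 → (cmp)
[5] flags=1000 CC?T → r3=0x75
[6] flags=1000 HI?F → skip
[7] flags=1000 VS?F → skip
[8] flags=0010 → (cmp)
[9] flags=0010 LS?F → skip
[10] flags=0010 VS?F → skip
[11] flags=0010 VS?F → skip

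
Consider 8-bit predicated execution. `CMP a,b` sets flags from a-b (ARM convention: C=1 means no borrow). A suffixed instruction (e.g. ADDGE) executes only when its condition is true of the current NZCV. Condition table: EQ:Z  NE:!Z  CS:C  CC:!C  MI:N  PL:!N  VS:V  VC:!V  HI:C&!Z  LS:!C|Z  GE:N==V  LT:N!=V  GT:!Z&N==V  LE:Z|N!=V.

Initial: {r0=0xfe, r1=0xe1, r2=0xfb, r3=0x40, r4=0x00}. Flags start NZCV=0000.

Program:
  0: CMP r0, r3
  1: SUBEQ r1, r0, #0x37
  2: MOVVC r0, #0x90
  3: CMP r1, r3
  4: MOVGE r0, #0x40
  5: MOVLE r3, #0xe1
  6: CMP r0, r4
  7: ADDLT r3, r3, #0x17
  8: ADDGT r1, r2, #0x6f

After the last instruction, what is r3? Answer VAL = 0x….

[0] flags=1010 → (cmp)
[1] flags=1010 EQ?F → skip
[2] flags=1010 VC?T → r0=0x90
[3] flags=1010 → (cmp)
[4] flags=1010 GE?F → skip
[5] flags=1010 LE?T → r3=0xe1
[6] flags=1010 → (cmp)
[7] flags=1010 LT?T → r3=0xf8
[8] flags=1010 GT?F → skip

VAL = 0xf8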